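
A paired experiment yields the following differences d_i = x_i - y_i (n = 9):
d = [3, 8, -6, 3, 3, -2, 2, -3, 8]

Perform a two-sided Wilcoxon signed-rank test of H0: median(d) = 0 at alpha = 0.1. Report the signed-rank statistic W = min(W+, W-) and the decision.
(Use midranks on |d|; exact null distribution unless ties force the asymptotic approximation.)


Step 1: Drop any zero differences (none here) and take |d_i|.
|d| = [3, 8, 6, 3, 3, 2, 2, 3, 8]
Step 2: Midrank |d_i| (ties get averaged ranks).
ranks: |3|->4.5, |8|->8.5, |6|->7, |3|->4.5, |3|->4.5, |2|->1.5, |2|->1.5, |3|->4.5, |8|->8.5
Step 3: Attach original signs; sum ranks with positive sign and with negative sign.
W+ = 4.5 + 8.5 + 4.5 + 4.5 + 1.5 + 8.5 = 32
W- = 7 + 1.5 + 4.5 = 13
(Check: W+ + W- = 45 should equal n(n+1)/2 = 45.)
Step 4: Test statistic W = min(W+, W-) = 13.
Step 5: Ties in |d|, so use the tie-corrected normal approximation.
        E[W] = n(n+1)/4 = 9*10/4 = 22.5.
        Tie groups: |d|=2 (t=2), |d|=3 (t=4), |d|=8 (t=2); sum(t^3 - t) = 72.
        Var[W] = n(n+1)(2n+1)/24 - sum(t^3-t)/48 = 1710/24 - 72/48 = 69.75.
        z = (W - E[W]) / sqrt(Var[W]) = (13 - 22.5) / 8.3516 = -1.1375.
        Two-sided p = 2*Phi(z) = 0.255329.
Step 6: alpha = 0.1. fail to reject H0.

W+ = 32, W- = 13, W = min = 13, p = 0.255329, fail to reject H0.


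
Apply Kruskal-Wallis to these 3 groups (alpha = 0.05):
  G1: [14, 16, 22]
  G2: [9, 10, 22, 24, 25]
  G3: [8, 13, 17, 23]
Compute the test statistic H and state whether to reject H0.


Step 1: Combine all N = 12 observations and assign midranks.
sorted (value, group, rank): (8,G3,1), (9,G2,2), (10,G2,3), (13,G3,4), (14,G1,5), (16,G1,6), (17,G3,7), (22,G1,8.5), (22,G2,8.5), (23,G3,10), (24,G2,11), (25,G2,12)
Step 2: Sum ranks within each group.
R_1 = 19.5 (n_1 = 3)
R_2 = 36.5 (n_2 = 5)
R_3 = 22 (n_3 = 4)
Step 3: H = 12/(N(N+1)) * sum(R_i^2/n_i) - 3(N+1)
     = 12/(12*13) * (19.5^2/3 + 36.5^2/5 + 22^2/4) - 3*13
     = 0.076923 * 514.2 - 39
     = 0.553846.
Step 4: Ties present; correction factor C = 1 - 6/(12^3 - 12) = 0.996503. Corrected H = 0.553846 / 0.996503 = 0.555789.
Step 5: Under H0, H ~ chi^2(2); p-value = 0.757377.
Step 6: alpha = 0.05. fail to reject H0.

H = 0.5558, df = 2, p = 0.757377, fail to reject H0.


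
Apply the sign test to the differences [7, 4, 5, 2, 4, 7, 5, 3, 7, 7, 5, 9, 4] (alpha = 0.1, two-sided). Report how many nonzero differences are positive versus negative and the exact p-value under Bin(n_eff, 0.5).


Step 1: Discard zero differences. Original n = 13; n_eff = number of nonzero differences = 13.
Nonzero differences (with sign): +7, +4, +5, +2, +4, +7, +5, +3, +7, +7, +5, +9, +4
Step 2: Count signs: positive = 13, negative = 0.
Step 3: Under H0: P(positive) = 0.5, so the number of positives S ~ Bin(13, 0.5).
Step 4: Two-sided exact p-value = sum of Bin(13,0.5) probabilities at or below the observed probability = 0.000244.
Step 5: alpha = 0.1. reject H0.

n_eff = 13, pos = 13, neg = 0, p = 0.000244, reject H0.


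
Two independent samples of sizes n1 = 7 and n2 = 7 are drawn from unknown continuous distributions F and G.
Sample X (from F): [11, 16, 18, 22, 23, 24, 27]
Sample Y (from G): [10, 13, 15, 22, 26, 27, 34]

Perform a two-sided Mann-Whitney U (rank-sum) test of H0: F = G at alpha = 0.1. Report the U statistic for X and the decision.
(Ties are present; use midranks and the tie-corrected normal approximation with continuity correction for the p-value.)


Step 1: Combine and sort all 14 observations; assign midranks.
sorted (value, group): (10,Y), (11,X), (13,Y), (15,Y), (16,X), (18,X), (22,X), (22,Y), (23,X), (24,X), (26,Y), (27,X), (27,Y), (34,Y)
ranks: 10->1, 11->2, 13->3, 15->4, 16->5, 18->6, 22->7.5, 22->7.5, 23->9, 24->10, 26->11, 27->12.5, 27->12.5, 34->14
Step 2: Rank sum for X: R1 = 2 + 5 + 6 + 7.5 + 9 + 10 + 12.5 = 52.
Step 3: U_X = R1 - n1(n1+1)/2 = 52 - 7*8/2 = 52 - 28 = 24.
       U_Y = n1*n2 - U_X = 49 - 24 = 25.
Step 4: Ties are present, so use the tie-corrected normal approximation (with continuity correction) for the p-value.
Step 5: p-value = 1.000000; compare to alpha = 0.1. fail to reject H0.

U_X = 24, p = 1.000000, fail to reject H0 at alpha = 0.1.


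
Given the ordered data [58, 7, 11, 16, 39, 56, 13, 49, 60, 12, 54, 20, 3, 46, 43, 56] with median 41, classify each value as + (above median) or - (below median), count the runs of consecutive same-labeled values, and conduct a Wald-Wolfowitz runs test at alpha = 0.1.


Step 1: Compute median = 41; label A = above, B = below.
Labels in order: ABBBBABAABABBAAA  (n_A = 8, n_B = 8)
Step 2: Count runs R = 9.
Step 3: Under H0 (random ordering), E[R] = 2*n_A*n_B/(n_A+n_B) + 1 = 2*8*8/16 + 1 = 9.0000.
        Var[R] = 2*n_A*n_B*(2*n_A*n_B - n_A - n_B) / ((n_A+n_B)^2 * (n_A+n_B-1)) = 14336/3840 = 3.7333.
        SD[R] = 1.9322.
Step 4: R = E[R], so z = 0 with no continuity correction.
Step 5: Two-sided p-value via normal approximation = 2*(1 - Phi(|z|)) = 1.000000.
Step 6: alpha = 0.1. fail to reject H0.

R = 9, z = 0.0000, p = 1.000000, fail to reject H0.


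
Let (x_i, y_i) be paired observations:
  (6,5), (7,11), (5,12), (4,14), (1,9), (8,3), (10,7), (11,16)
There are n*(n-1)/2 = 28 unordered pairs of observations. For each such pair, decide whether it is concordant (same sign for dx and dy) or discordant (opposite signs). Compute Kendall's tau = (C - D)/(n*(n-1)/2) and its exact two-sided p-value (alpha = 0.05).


Step 1: Enumerate the 28 unordered pairs (i,j) with i<j and classify each by sign(x_j-x_i) * sign(y_j-y_i).
  (1,2):dx=+1,dy=+6->C; (1,3):dx=-1,dy=+7->D; (1,4):dx=-2,dy=+9->D; (1,5):dx=-5,dy=+4->D
  (1,6):dx=+2,dy=-2->D; (1,7):dx=+4,dy=+2->C; (1,8):dx=+5,dy=+11->C; (2,3):dx=-2,dy=+1->D
  (2,4):dx=-3,dy=+3->D; (2,5):dx=-6,dy=-2->C; (2,6):dx=+1,dy=-8->D; (2,7):dx=+3,dy=-4->D
  (2,8):dx=+4,dy=+5->C; (3,4):dx=-1,dy=+2->D; (3,5):dx=-4,dy=-3->C; (3,6):dx=+3,dy=-9->D
  (3,7):dx=+5,dy=-5->D; (3,8):dx=+6,dy=+4->C; (4,5):dx=-3,dy=-5->C; (4,6):dx=+4,dy=-11->D
  (4,7):dx=+6,dy=-7->D; (4,8):dx=+7,dy=+2->C; (5,6):dx=+7,dy=-6->D; (5,7):dx=+9,dy=-2->D
  (5,8):dx=+10,dy=+7->C; (6,7):dx=+2,dy=+4->C; (6,8):dx=+3,dy=+13->C; (7,8):dx=+1,dy=+9->C
Step 2: C = 13, D = 15, total pairs = 28.
Step 3: tau = (C - D)/(n(n-1)/2) = (13 - 15)/28 = -0.071429.
Step 4: Exact two-sided p-value (enumerate n! = 40320 permutations of y under H0): p = 0.904861.
Step 5: alpha = 0.05. fail to reject H0.

tau_b = -0.0714 (C=13, D=15), p = 0.904861, fail to reject H0.


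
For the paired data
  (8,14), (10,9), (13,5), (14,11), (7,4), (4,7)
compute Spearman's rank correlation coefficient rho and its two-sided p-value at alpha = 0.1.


Step 1: Rank x and y separately (midranks; no ties here).
rank(x): 8->3, 10->4, 13->5, 14->6, 7->2, 4->1
rank(y): 14->6, 9->4, 5->2, 11->5, 4->1, 7->3
Step 2: d_i = R_x(i) - R_y(i); compute d_i^2.
  (3-6)^2=9, (4-4)^2=0, (5-2)^2=9, (6-5)^2=1, (2-1)^2=1, (1-3)^2=4
sum(d^2) = 24.
Step 3: rho = 1 - 6*24 / (6*(6^2 - 1)) = 1 - 144/210 = 0.314286.
Step 4: Under H0, t = rho * sqrt((n-2)/(1-rho^2)) = 0.6621 ~ t(4).
Step 5: Two-sided p-value from the t-distribution with 4 df = 0.544093.
Step 6: alpha = 0.1. fail to reject H0.

rho = 0.3143, p = 0.544093, fail to reject H0 at alpha = 0.1.


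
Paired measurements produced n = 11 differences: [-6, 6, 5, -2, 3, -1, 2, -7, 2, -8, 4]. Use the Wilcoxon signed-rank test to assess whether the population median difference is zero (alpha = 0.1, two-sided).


Step 1: Drop any zero differences (none here) and take |d_i|.
|d| = [6, 6, 5, 2, 3, 1, 2, 7, 2, 8, 4]
Step 2: Midrank |d_i| (ties get averaged ranks).
ranks: |6|->8.5, |6|->8.5, |5|->7, |2|->3, |3|->5, |1|->1, |2|->3, |7|->10, |2|->3, |8|->11, |4|->6
Step 3: Attach original signs; sum ranks with positive sign and with negative sign.
W+ = 8.5 + 7 + 5 + 3 + 3 + 6 = 32.5
W- = 8.5 + 3 + 1 + 10 + 11 = 33.5
(Check: W+ + W- = 66 should equal n(n+1)/2 = 66.)
Step 4: Test statistic W = min(W+, W-) = 32.5.
Step 5: Ties in |d|, so use the tie-corrected normal approximation.
        E[W] = n(n+1)/4 = 11*12/4 = 33.
        Tie groups: |d|=2 (t=3), |d|=6 (t=2); sum(t^3 - t) = 30.
        Var[W] = n(n+1)(2n+1)/24 - sum(t^3-t)/48 = 3036/24 - 30/48 = 125.875.
        z = (W - E[W]) / sqrt(Var[W]) = (32.5 - 33) / 11.2194 = -0.0446.
        Two-sided p = 2*Phi(z) = 0.964454.
Step 6: alpha = 0.1. fail to reject H0.

W+ = 32.5, W- = 33.5, W = min = 32.5, p = 0.964454, fail to reject H0.


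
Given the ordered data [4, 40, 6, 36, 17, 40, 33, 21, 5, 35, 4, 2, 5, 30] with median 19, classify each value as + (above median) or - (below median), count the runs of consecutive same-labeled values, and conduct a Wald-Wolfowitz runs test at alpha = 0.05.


Step 1: Compute median = 19; label A = above, B = below.
Labels in order: BABABAAABABBBA  (n_A = 7, n_B = 7)
Step 2: Count runs R = 10.
Step 3: Under H0 (random ordering), E[R] = 2*n_A*n_B/(n_A+n_B) + 1 = 2*7*7/14 + 1 = 8.0000.
        Var[R] = 2*n_A*n_B*(2*n_A*n_B - n_A - n_B) / ((n_A+n_B)^2 * (n_A+n_B-1)) = 8232/2548 = 3.2308.
        SD[R] = 1.7974.
Step 4: Continuity-corrected z = (R - 0.5 - E[R]) / SD[R] = (10 - 0.5 - 8.0000) / 1.7974 = 0.8345.
Step 5: Two-sided p-value via normal approximation = 2*(1 - Phi(|z|)) = 0.403986.
Step 6: alpha = 0.05. fail to reject H0.

R = 10, z = 0.8345, p = 0.403986, fail to reject H0.


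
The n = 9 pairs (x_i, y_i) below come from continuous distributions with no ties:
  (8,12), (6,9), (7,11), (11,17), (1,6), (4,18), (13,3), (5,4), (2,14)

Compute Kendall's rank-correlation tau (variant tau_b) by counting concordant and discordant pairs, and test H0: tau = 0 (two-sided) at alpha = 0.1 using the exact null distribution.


Step 1: Enumerate the 36 unordered pairs (i,j) with i<j and classify each by sign(x_j-x_i) * sign(y_j-y_i).
  (1,2):dx=-2,dy=-3->C; (1,3):dx=-1,dy=-1->C; (1,4):dx=+3,dy=+5->C; (1,5):dx=-7,dy=-6->C
  (1,6):dx=-4,dy=+6->D; (1,7):dx=+5,dy=-9->D; (1,8):dx=-3,dy=-8->C; (1,9):dx=-6,dy=+2->D
  (2,3):dx=+1,dy=+2->C; (2,4):dx=+5,dy=+8->C; (2,5):dx=-5,dy=-3->C; (2,6):dx=-2,dy=+9->D
  (2,7):dx=+7,dy=-6->D; (2,8):dx=-1,dy=-5->C; (2,9):dx=-4,dy=+5->D; (3,4):dx=+4,dy=+6->C
  (3,5):dx=-6,dy=-5->C; (3,6):dx=-3,dy=+7->D; (3,7):dx=+6,dy=-8->D; (3,8):dx=-2,dy=-7->C
  (3,9):dx=-5,dy=+3->D; (4,5):dx=-10,dy=-11->C; (4,6):dx=-7,dy=+1->D; (4,7):dx=+2,dy=-14->D
  (4,8):dx=-6,dy=-13->C; (4,9):dx=-9,dy=-3->C; (5,6):dx=+3,dy=+12->C; (5,7):dx=+12,dy=-3->D
  (5,8):dx=+4,dy=-2->D; (5,9):dx=+1,dy=+8->C; (6,7):dx=+9,dy=-15->D; (6,8):dx=+1,dy=-14->D
  (6,9):dx=-2,dy=-4->C; (7,8):dx=-8,dy=+1->D; (7,9):dx=-11,dy=+11->D; (8,9):dx=-3,dy=+10->D
Step 2: C = 18, D = 18, total pairs = 36.
Step 3: tau = (C - D)/(n(n-1)/2) = (18 - 18)/36 = 0.000000.
Step 4: Exact two-sided p-value (enumerate n! = 362880 permutations of y under H0): p = 1.000000.
Step 5: alpha = 0.1. fail to reject H0.

tau_b = 0.0000 (C=18, D=18), p = 1.000000, fail to reject H0.


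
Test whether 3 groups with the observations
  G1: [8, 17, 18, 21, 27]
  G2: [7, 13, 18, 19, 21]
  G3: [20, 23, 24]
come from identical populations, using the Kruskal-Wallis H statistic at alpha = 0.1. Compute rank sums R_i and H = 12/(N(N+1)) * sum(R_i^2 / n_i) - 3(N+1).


Step 1: Combine all N = 13 observations and assign midranks.
sorted (value, group, rank): (7,G2,1), (8,G1,2), (13,G2,3), (17,G1,4), (18,G1,5.5), (18,G2,5.5), (19,G2,7), (20,G3,8), (21,G1,9.5), (21,G2,9.5), (23,G3,11), (24,G3,12), (27,G1,13)
Step 2: Sum ranks within each group.
R_1 = 34 (n_1 = 5)
R_2 = 26 (n_2 = 5)
R_3 = 31 (n_3 = 3)
Step 3: H = 12/(N(N+1)) * sum(R_i^2/n_i) - 3(N+1)
     = 12/(13*14) * (34^2/5 + 26^2/5 + 31^2/3) - 3*14
     = 0.065934 * 686.733 - 42
     = 3.279121.
Step 4: Ties present; correction factor C = 1 - 12/(13^3 - 13) = 0.994505. Corrected H = 3.279121 / 0.994505 = 3.297238.
Step 5: Under H0, H ~ chi^2(2); p-value = 0.192315.
Step 6: alpha = 0.1. fail to reject H0.

H = 3.2972, df = 2, p = 0.192315, fail to reject H0.


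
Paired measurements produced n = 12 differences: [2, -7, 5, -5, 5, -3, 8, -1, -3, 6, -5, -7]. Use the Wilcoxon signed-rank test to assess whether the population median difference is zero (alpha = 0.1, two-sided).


Step 1: Drop any zero differences (none here) and take |d_i|.
|d| = [2, 7, 5, 5, 5, 3, 8, 1, 3, 6, 5, 7]
Step 2: Midrank |d_i| (ties get averaged ranks).
ranks: |2|->2, |7|->10.5, |5|->6.5, |5|->6.5, |5|->6.5, |3|->3.5, |8|->12, |1|->1, |3|->3.5, |6|->9, |5|->6.5, |7|->10.5
Step 3: Attach original signs; sum ranks with positive sign and with negative sign.
W+ = 2 + 6.5 + 6.5 + 12 + 9 = 36
W- = 10.5 + 6.5 + 3.5 + 1 + 3.5 + 6.5 + 10.5 = 42
(Check: W+ + W- = 78 should equal n(n+1)/2 = 78.)
Step 4: Test statistic W = min(W+, W-) = 36.
Step 5: Ties in |d|, so use the tie-corrected normal approximation.
        E[W] = n(n+1)/4 = 12*13/4 = 39.
        Tie groups: |d|=3 (t=2), |d|=5 (t=4), |d|=7 (t=2); sum(t^3 - t) = 72.
        Var[W] = n(n+1)(2n+1)/24 - sum(t^3-t)/48 = 3900/24 - 72/48 = 161.
        z = (W - E[W]) / sqrt(Var[W]) = (36 - 39) / 12.6886 = -0.2364.
        Two-sided p = 2*Phi(z) = 0.813097.
Step 6: alpha = 0.1. fail to reject H0.

W+ = 36, W- = 42, W = min = 36, p = 0.813097, fail to reject H0.


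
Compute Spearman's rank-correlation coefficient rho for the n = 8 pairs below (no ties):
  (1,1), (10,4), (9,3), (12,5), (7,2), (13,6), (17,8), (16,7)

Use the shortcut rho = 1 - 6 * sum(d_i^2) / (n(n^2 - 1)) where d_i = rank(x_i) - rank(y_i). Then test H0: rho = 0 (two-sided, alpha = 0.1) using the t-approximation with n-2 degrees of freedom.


Step 1: Rank x and y separately (midranks; no ties here).
rank(x): 1->1, 10->4, 9->3, 12->5, 7->2, 13->6, 17->8, 16->7
rank(y): 1->1, 4->4, 3->3, 5->5, 2->2, 6->6, 8->8, 7->7
Step 2: d_i = R_x(i) - R_y(i); compute d_i^2.
  (1-1)^2=0, (4-4)^2=0, (3-3)^2=0, (5-5)^2=0, (2-2)^2=0, (6-6)^2=0, (8-8)^2=0, (7-7)^2=0
sum(d^2) = 0.
Step 3: rho = 1 - 6*0 / (8*(8^2 - 1)) = 1 - 0/504 = 1.000000.
Step 5: Two-sided p-value from the t-distribution with 6 df = 0.000000.
Step 6: alpha = 0.1. reject H0.

rho = 1.0000, p = 0.000000, reject H0 at alpha = 0.1.


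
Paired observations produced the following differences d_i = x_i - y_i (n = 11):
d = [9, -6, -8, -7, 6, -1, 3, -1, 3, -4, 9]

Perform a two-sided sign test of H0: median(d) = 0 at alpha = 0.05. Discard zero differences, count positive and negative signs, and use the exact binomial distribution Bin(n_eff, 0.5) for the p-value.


Step 1: Discard zero differences. Original n = 11; n_eff = number of nonzero differences = 11.
Nonzero differences (with sign): +9, -6, -8, -7, +6, -1, +3, -1, +3, -4, +9
Step 2: Count signs: positive = 5, negative = 6.
Step 3: Under H0: P(positive) = 0.5, so the number of positives S ~ Bin(11, 0.5).
Step 4: Two-sided exact p-value = sum of Bin(11,0.5) probabilities at or below the observed probability = 1.000000.
Step 5: alpha = 0.05. fail to reject H0.

n_eff = 11, pos = 5, neg = 6, p = 1.000000, fail to reject H0.


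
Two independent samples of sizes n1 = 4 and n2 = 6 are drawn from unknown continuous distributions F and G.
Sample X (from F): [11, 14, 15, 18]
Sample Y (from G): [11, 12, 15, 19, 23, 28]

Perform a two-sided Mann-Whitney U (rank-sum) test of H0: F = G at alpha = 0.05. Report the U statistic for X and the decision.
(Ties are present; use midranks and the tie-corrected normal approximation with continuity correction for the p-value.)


Step 1: Combine and sort all 10 observations; assign midranks.
sorted (value, group): (11,X), (11,Y), (12,Y), (14,X), (15,X), (15,Y), (18,X), (19,Y), (23,Y), (28,Y)
ranks: 11->1.5, 11->1.5, 12->3, 14->4, 15->5.5, 15->5.5, 18->7, 19->8, 23->9, 28->10
Step 2: Rank sum for X: R1 = 1.5 + 4 + 5.5 + 7 = 18.
Step 3: U_X = R1 - n1(n1+1)/2 = 18 - 4*5/2 = 18 - 10 = 8.
       U_Y = n1*n2 - U_X = 24 - 8 = 16.
Step 4: Ties are present, so use the tie-corrected normal approximation (with continuity correction) for the p-value.
Step 5: p-value = 0.452793; compare to alpha = 0.05. fail to reject H0.

U_X = 8, p = 0.452793, fail to reject H0 at alpha = 0.05.


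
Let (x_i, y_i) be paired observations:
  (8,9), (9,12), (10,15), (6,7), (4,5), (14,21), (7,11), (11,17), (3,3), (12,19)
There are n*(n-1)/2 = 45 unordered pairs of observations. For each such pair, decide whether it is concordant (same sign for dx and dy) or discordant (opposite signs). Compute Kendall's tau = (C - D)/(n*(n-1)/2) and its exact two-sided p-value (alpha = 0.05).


Step 1: Enumerate the 45 unordered pairs (i,j) with i<j and classify each by sign(x_j-x_i) * sign(y_j-y_i).
  (1,2):dx=+1,dy=+3->C; (1,3):dx=+2,dy=+6->C; (1,4):dx=-2,dy=-2->C; (1,5):dx=-4,dy=-4->C
  (1,6):dx=+6,dy=+12->C; (1,7):dx=-1,dy=+2->D; (1,8):dx=+3,dy=+8->C; (1,9):dx=-5,dy=-6->C
  (1,10):dx=+4,dy=+10->C; (2,3):dx=+1,dy=+3->C; (2,4):dx=-3,dy=-5->C; (2,5):dx=-5,dy=-7->C
  (2,6):dx=+5,dy=+9->C; (2,7):dx=-2,dy=-1->C; (2,8):dx=+2,dy=+5->C; (2,9):dx=-6,dy=-9->C
  (2,10):dx=+3,dy=+7->C; (3,4):dx=-4,dy=-8->C; (3,5):dx=-6,dy=-10->C; (3,6):dx=+4,dy=+6->C
  (3,7):dx=-3,dy=-4->C; (3,8):dx=+1,dy=+2->C; (3,9):dx=-7,dy=-12->C; (3,10):dx=+2,dy=+4->C
  (4,5):dx=-2,dy=-2->C; (4,6):dx=+8,dy=+14->C; (4,7):dx=+1,dy=+4->C; (4,8):dx=+5,dy=+10->C
  (4,9):dx=-3,dy=-4->C; (4,10):dx=+6,dy=+12->C; (5,6):dx=+10,dy=+16->C; (5,7):dx=+3,dy=+6->C
  (5,8):dx=+7,dy=+12->C; (5,9):dx=-1,dy=-2->C; (5,10):dx=+8,dy=+14->C; (6,7):dx=-7,dy=-10->C
  (6,8):dx=-3,dy=-4->C; (6,9):dx=-11,dy=-18->C; (6,10):dx=-2,dy=-2->C; (7,8):dx=+4,dy=+6->C
  (7,9):dx=-4,dy=-8->C; (7,10):dx=+5,dy=+8->C; (8,9):dx=-8,dy=-14->C; (8,10):dx=+1,dy=+2->C
  (9,10):dx=+9,dy=+16->C
Step 2: C = 44, D = 1, total pairs = 45.
Step 3: tau = (C - D)/(n(n-1)/2) = (44 - 1)/45 = 0.955556.
Step 4: Exact two-sided p-value (enumerate n! = 3628800 permutations of y under H0): p = 0.000006.
Step 5: alpha = 0.05. reject H0.

tau_b = 0.9556 (C=44, D=1), p = 0.000006, reject H0.


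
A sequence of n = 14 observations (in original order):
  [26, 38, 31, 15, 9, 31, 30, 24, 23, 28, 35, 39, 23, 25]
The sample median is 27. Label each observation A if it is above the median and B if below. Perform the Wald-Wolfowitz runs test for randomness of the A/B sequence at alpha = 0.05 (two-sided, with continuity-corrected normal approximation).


Step 1: Compute median = 27; label A = above, B = below.
Labels in order: BAABBAABBAAABB  (n_A = 7, n_B = 7)
Step 2: Count runs R = 7.
Step 3: Under H0 (random ordering), E[R] = 2*n_A*n_B/(n_A+n_B) + 1 = 2*7*7/14 + 1 = 8.0000.
        Var[R] = 2*n_A*n_B*(2*n_A*n_B - n_A - n_B) / ((n_A+n_B)^2 * (n_A+n_B-1)) = 8232/2548 = 3.2308.
        SD[R] = 1.7974.
Step 4: Continuity-corrected z = (R + 0.5 - E[R]) / SD[R] = (7 + 0.5 - 8.0000) / 1.7974 = -0.2782.
Step 5: Two-sided p-value via normal approximation = 2*(1 - Phi(|z|)) = 0.780879.
Step 6: alpha = 0.05. fail to reject H0.

R = 7, z = -0.2782, p = 0.780879, fail to reject H0.


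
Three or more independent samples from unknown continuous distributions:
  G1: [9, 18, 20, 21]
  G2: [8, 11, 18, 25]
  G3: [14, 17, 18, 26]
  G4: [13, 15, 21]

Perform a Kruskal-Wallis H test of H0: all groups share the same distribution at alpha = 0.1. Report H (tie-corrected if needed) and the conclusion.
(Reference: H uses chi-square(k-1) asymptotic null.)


Step 1: Combine all N = 15 observations and assign midranks.
sorted (value, group, rank): (8,G2,1), (9,G1,2), (11,G2,3), (13,G4,4), (14,G3,5), (15,G4,6), (17,G3,7), (18,G1,9), (18,G2,9), (18,G3,9), (20,G1,11), (21,G1,12.5), (21,G4,12.5), (25,G2,14), (26,G3,15)
Step 2: Sum ranks within each group.
R_1 = 34.5 (n_1 = 4)
R_2 = 27 (n_2 = 4)
R_3 = 36 (n_3 = 4)
R_4 = 22.5 (n_4 = 3)
Step 3: H = 12/(N(N+1)) * sum(R_i^2/n_i) - 3(N+1)
     = 12/(15*16) * (34.5^2/4 + 27^2/4 + 36^2/4 + 22.5^2/3) - 3*16
     = 0.050000 * 972.562 - 48
     = 0.628125.
Step 4: Ties present; correction factor C = 1 - 30/(15^3 - 15) = 0.991071. Corrected H = 0.628125 / 0.991071 = 0.633784.
Step 5: Under H0, H ~ chi^2(3); p-value = 0.888657.
Step 6: alpha = 0.1. fail to reject H0.

H = 0.6338, df = 3, p = 0.888657, fail to reject H0.


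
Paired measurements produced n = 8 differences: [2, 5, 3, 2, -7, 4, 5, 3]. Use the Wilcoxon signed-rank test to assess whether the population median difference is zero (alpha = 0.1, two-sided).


Step 1: Drop any zero differences (none here) and take |d_i|.
|d| = [2, 5, 3, 2, 7, 4, 5, 3]
Step 2: Midrank |d_i| (ties get averaged ranks).
ranks: |2|->1.5, |5|->6.5, |3|->3.5, |2|->1.5, |7|->8, |4|->5, |5|->6.5, |3|->3.5
Step 3: Attach original signs; sum ranks with positive sign and with negative sign.
W+ = 1.5 + 6.5 + 3.5 + 1.5 + 5 + 6.5 + 3.5 = 28
W- = 8 = 8
(Check: W+ + W- = 36 should equal n(n+1)/2 = 36.)
Step 4: Test statistic W = min(W+, W-) = 8.
Step 5: Ties in |d|, so use the tie-corrected normal approximation.
        E[W] = n(n+1)/4 = 8*9/4 = 18.
        Tie groups: |d|=2 (t=2), |d|=3 (t=2), |d|=5 (t=2); sum(t^3 - t) = 18.
        Var[W] = n(n+1)(2n+1)/24 - sum(t^3-t)/48 = 1224/24 - 18/48 = 50.625.
        z = (W - E[W]) / sqrt(Var[W]) = (8 - 18) / 7.1151 = -1.4055.
        Two-sided p = 2*Phi(z) = 0.159886.
Step 6: alpha = 0.1. fail to reject H0.

W+ = 28, W- = 8, W = min = 8, p = 0.159886, fail to reject H0.


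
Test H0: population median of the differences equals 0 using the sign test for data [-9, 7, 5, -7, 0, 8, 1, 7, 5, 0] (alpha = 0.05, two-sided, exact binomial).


Step 1: Discard zero differences. Original n = 10; n_eff = number of nonzero differences = 8.
Nonzero differences (with sign): -9, +7, +5, -7, +8, +1, +7, +5
Step 2: Count signs: positive = 6, negative = 2.
Step 3: Under H0: P(positive) = 0.5, so the number of positives S ~ Bin(8, 0.5).
Step 4: Two-sided exact p-value = sum of Bin(8,0.5) probabilities at or below the observed probability = 0.289062.
Step 5: alpha = 0.05. fail to reject H0.

n_eff = 8, pos = 6, neg = 2, p = 0.289062, fail to reject H0.


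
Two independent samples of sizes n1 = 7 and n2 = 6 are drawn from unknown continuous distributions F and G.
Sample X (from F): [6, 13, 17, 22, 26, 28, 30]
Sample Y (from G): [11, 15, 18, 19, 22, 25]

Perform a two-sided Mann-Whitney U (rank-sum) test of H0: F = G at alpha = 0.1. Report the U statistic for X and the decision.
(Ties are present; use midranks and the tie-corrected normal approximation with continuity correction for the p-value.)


Step 1: Combine and sort all 13 observations; assign midranks.
sorted (value, group): (6,X), (11,Y), (13,X), (15,Y), (17,X), (18,Y), (19,Y), (22,X), (22,Y), (25,Y), (26,X), (28,X), (30,X)
ranks: 6->1, 11->2, 13->3, 15->4, 17->5, 18->6, 19->7, 22->8.5, 22->8.5, 25->10, 26->11, 28->12, 30->13
Step 2: Rank sum for X: R1 = 1 + 3 + 5 + 8.5 + 11 + 12 + 13 = 53.5.
Step 3: U_X = R1 - n1(n1+1)/2 = 53.5 - 7*8/2 = 53.5 - 28 = 25.5.
       U_Y = n1*n2 - U_X = 42 - 25.5 = 16.5.
Step 4: Ties are present, so use the tie-corrected normal approximation (with continuity correction) for the p-value.
Step 5: p-value = 0.567176; compare to alpha = 0.1. fail to reject H0.

U_X = 25.5, p = 0.567176, fail to reject H0 at alpha = 0.1.


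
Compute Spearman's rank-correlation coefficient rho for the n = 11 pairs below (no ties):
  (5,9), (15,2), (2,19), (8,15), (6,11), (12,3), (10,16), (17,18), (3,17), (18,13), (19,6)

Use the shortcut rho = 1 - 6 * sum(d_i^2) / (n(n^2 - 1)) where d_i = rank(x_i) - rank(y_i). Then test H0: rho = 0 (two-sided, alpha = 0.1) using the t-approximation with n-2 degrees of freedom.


Step 1: Rank x and y separately (midranks; no ties here).
rank(x): 5->3, 15->8, 2->1, 8->5, 6->4, 12->7, 10->6, 17->9, 3->2, 18->10, 19->11
rank(y): 9->4, 2->1, 19->11, 15->7, 11->5, 3->2, 16->8, 18->10, 17->9, 13->6, 6->3
Step 2: d_i = R_x(i) - R_y(i); compute d_i^2.
  (3-4)^2=1, (8-1)^2=49, (1-11)^2=100, (5-7)^2=4, (4-5)^2=1, (7-2)^2=25, (6-8)^2=4, (9-10)^2=1, (2-9)^2=49, (10-6)^2=16, (11-3)^2=64
sum(d^2) = 314.
Step 3: rho = 1 - 6*314 / (11*(11^2 - 1)) = 1 - 1884/1320 = -0.427273.
Step 4: Under H0, t = rho * sqrt((n-2)/(1-rho^2)) = -1.4177 ~ t(9).
Step 5: Two-sided p-value from the t-distribution with 9 df = 0.189944.
Step 6: alpha = 0.1. fail to reject H0.

rho = -0.4273, p = 0.189944, fail to reject H0 at alpha = 0.1.


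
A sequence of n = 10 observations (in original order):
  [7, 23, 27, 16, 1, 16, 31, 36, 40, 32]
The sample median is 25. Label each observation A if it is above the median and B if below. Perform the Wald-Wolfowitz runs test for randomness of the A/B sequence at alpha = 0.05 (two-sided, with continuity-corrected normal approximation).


Step 1: Compute median = 25; label A = above, B = below.
Labels in order: BBABBBAAAA  (n_A = 5, n_B = 5)
Step 2: Count runs R = 4.
Step 3: Under H0 (random ordering), E[R] = 2*n_A*n_B/(n_A+n_B) + 1 = 2*5*5/10 + 1 = 6.0000.
        Var[R] = 2*n_A*n_B*(2*n_A*n_B - n_A - n_B) / ((n_A+n_B)^2 * (n_A+n_B-1)) = 2000/900 = 2.2222.
        SD[R] = 1.4907.
Step 4: Continuity-corrected z = (R + 0.5 - E[R]) / SD[R] = (4 + 0.5 - 6.0000) / 1.4907 = -1.0062.
Step 5: Two-sided p-value via normal approximation = 2*(1 - Phi(|z|)) = 0.314305.
Step 6: alpha = 0.05. fail to reject H0.

R = 4, z = -1.0062, p = 0.314305, fail to reject H0.


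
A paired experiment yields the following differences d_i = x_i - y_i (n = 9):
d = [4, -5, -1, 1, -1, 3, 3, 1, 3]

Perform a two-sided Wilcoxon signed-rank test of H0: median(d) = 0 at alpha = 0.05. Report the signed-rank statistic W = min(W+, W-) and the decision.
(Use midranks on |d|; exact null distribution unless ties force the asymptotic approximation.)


Step 1: Drop any zero differences (none here) and take |d_i|.
|d| = [4, 5, 1, 1, 1, 3, 3, 1, 3]
Step 2: Midrank |d_i| (ties get averaged ranks).
ranks: |4|->8, |5|->9, |1|->2.5, |1|->2.5, |1|->2.5, |3|->6, |3|->6, |1|->2.5, |3|->6
Step 3: Attach original signs; sum ranks with positive sign and with negative sign.
W+ = 8 + 2.5 + 6 + 6 + 2.5 + 6 = 31
W- = 9 + 2.5 + 2.5 = 14
(Check: W+ + W- = 45 should equal n(n+1)/2 = 45.)
Step 4: Test statistic W = min(W+, W-) = 14.
Step 5: Ties in |d|, so use the tie-corrected normal approximation.
        E[W] = n(n+1)/4 = 9*10/4 = 22.5.
        Tie groups: |d|=1 (t=4), |d|=3 (t=3); sum(t^3 - t) = 84.
        Var[W] = n(n+1)(2n+1)/24 - sum(t^3-t)/48 = 1710/24 - 84/48 = 69.5.
        z = (W - E[W]) / sqrt(Var[W]) = (14 - 22.5) / 8.3367 = -1.0196.
        Two-sided p = 2*Phi(z) = 0.307922.
Step 6: alpha = 0.05. fail to reject H0.

W+ = 31, W- = 14, W = min = 14, p = 0.307922, fail to reject H0.


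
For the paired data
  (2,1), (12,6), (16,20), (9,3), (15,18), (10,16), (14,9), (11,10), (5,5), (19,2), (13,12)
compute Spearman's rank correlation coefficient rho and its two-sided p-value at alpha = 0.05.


Step 1: Rank x and y separately (midranks; no ties here).
rank(x): 2->1, 12->6, 16->10, 9->3, 15->9, 10->4, 14->8, 11->5, 5->2, 19->11, 13->7
rank(y): 1->1, 6->5, 20->11, 3->3, 18->10, 16->9, 9->6, 10->7, 5->4, 2->2, 12->8
Step 2: d_i = R_x(i) - R_y(i); compute d_i^2.
  (1-1)^2=0, (6-5)^2=1, (10-11)^2=1, (3-3)^2=0, (9-10)^2=1, (4-9)^2=25, (8-6)^2=4, (5-7)^2=4, (2-4)^2=4, (11-2)^2=81, (7-8)^2=1
sum(d^2) = 122.
Step 3: rho = 1 - 6*122 / (11*(11^2 - 1)) = 1 - 732/1320 = 0.445455.
Step 4: Under H0, t = rho * sqrt((n-2)/(1-rho^2)) = 1.4926 ~ t(9).
Step 5: Two-sided p-value from the t-distribution with 9 df = 0.169733.
Step 6: alpha = 0.05. fail to reject H0.

rho = 0.4455, p = 0.169733, fail to reject H0 at alpha = 0.05.


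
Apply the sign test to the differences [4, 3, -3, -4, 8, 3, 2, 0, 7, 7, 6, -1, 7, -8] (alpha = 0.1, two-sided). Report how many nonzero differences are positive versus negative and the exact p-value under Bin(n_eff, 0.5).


Step 1: Discard zero differences. Original n = 14; n_eff = number of nonzero differences = 13.
Nonzero differences (with sign): +4, +3, -3, -4, +8, +3, +2, +7, +7, +6, -1, +7, -8
Step 2: Count signs: positive = 9, negative = 4.
Step 3: Under H0: P(positive) = 0.5, so the number of positives S ~ Bin(13, 0.5).
Step 4: Two-sided exact p-value = sum of Bin(13,0.5) probabilities at or below the observed probability = 0.266846.
Step 5: alpha = 0.1. fail to reject H0.

n_eff = 13, pos = 9, neg = 4, p = 0.266846, fail to reject H0.


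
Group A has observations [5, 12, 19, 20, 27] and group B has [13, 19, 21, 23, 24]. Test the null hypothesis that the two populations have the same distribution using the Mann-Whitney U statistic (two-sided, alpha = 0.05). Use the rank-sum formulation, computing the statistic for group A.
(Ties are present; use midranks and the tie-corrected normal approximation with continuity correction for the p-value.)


Step 1: Combine and sort all 10 observations; assign midranks.
sorted (value, group): (5,X), (12,X), (13,Y), (19,X), (19,Y), (20,X), (21,Y), (23,Y), (24,Y), (27,X)
ranks: 5->1, 12->2, 13->3, 19->4.5, 19->4.5, 20->6, 21->7, 23->8, 24->9, 27->10
Step 2: Rank sum for X: R1 = 1 + 2 + 4.5 + 6 + 10 = 23.5.
Step 3: U_X = R1 - n1(n1+1)/2 = 23.5 - 5*6/2 = 23.5 - 15 = 8.5.
       U_Y = n1*n2 - U_X = 25 - 8.5 = 16.5.
Step 4: Ties are present, so use the tie-corrected normal approximation (with continuity correction) for the p-value.
Step 5: p-value = 0.463344; compare to alpha = 0.05. fail to reject H0.

U_X = 8.5, p = 0.463344, fail to reject H0 at alpha = 0.05.


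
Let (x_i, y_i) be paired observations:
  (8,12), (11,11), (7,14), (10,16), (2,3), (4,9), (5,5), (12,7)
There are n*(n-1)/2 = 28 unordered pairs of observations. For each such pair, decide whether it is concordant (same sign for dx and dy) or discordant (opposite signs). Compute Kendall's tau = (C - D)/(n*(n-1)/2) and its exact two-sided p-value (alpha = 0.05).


Step 1: Enumerate the 28 unordered pairs (i,j) with i<j and classify each by sign(x_j-x_i) * sign(y_j-y_i).
  (1,2):dx=+3,dy=-1->D; (1,3):dx=-1,dy=+2->D; (1,4):dx=+2,dy=+4->C; (1,5):dx=-6,dy=-9->C
  (1,6):dx=-4,dy=-3->C; (1,7):dx=-3,dy=-7->C; (1,8):dx=+4,dy=-5->D; (2,3):dx=-4,dy=+3->D
  (2,4):dx=-1,dy=+5->D; (2,5):dx=-9,dy=-8->C; (2,6):dx=-7,dy=-2->C; (2,7):dx=-6,dy=-6->C
  (2,8):dx=+1,dy=-4->D; (3,4):dx=+3,dy=+2->C; (3,5):dx=-5,dy=-11->C; (3,6):dx=-3,dy=-5->C
  (3,7):dx=-2,dy=-9->C; (3,8):dx=+5,dy=-7->D; (4,5):dx=-8,dy=-13->C; (4,6):dx=-6,dy=-7->C
  (4,7):dx=-5,dy=-11->C; (4,8):dx=+2,dy=-9->D; (5,6):dx=+2,dy=+6->C; (5,7):dx=+3,dy=+2->C
  (5,8):dx=+10,dy=+4->C; (6,7):dx=+1,dy=-4->D; (6,8):dx=+8,dy=-2->D; (7,8):dx=+7,dy=+2->C
Step 2: C = 18, D = 10, total pairs = 28.
Step 3: tau = (C - D)/(n(n-1)/2) = (18 - 10)/28 = 0.285714.
Step 4: Exact two-sided p-value (enumerate n! = 40320 permutations of y under H0): p = 0.398760.
Step 5: alpha = 0.05. fail to reject H0.

tau_b = 0.2857 (C=18, D=10), p = 0.398760, fail to reject H0.


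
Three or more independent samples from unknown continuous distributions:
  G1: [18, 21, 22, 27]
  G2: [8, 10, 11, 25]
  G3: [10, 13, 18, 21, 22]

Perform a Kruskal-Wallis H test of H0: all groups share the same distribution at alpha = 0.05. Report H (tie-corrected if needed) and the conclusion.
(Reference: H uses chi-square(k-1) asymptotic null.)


Step 1: Combine all N = 13 observations and assign midranks.
sorted (value, group, rank): (8,G2,1), (10,G2,2.5), (10,G3,2.5), (11,G2,4), (13,G3,5), (18,G1,6.5), (18,G3,6.5), (21,G1,8.5), (21,G3,8.5), (22,G1,10.5), (22,G3,10.5), (25,G2,12), (27,G1,13)
Step 2: Sum ranks within each group.
R_1 = 38.5 (n_1 = 4)
R_2 = 19.5 (n_2 = 4)
R_3 = 33 (n_3 = 5)
Step 3: H = 12/(N(N+1)) * sum(R_i^2/n_i) - 3(N+1)
     = 12/(13*14) * (38.5^2/4 + 19.5^2/4 + 33^2/5) - 3*14
     = 0.065934 * 683.425 - 42
     = 3.060989.
Step 4: Ties present; correction factor C = 1 - 24/(13^3 - 13) = 0.989011. Corrected H = 3.060989 / 0.989011 = 3.095000.
Step 5: Under H0, H ~ chi^2(2); p-value = 0.212779.
Step 6: alpha = 0.05. fail to reject H0.

H = 3.0950, df = 2, p = 0.212779, fail to reject H0.


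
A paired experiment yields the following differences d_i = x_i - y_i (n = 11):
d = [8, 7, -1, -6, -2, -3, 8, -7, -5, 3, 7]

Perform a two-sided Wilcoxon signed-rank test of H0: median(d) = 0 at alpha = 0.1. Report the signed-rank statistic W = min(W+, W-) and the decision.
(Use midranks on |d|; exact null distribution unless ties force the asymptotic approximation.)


Step 1: Drop any zero differences (none here) and take |d_i|.
|d| = [8, 7, 1, 6, 2, 3, 8, 7, 5, 3, 7]
Step 2: Midrank |d_i| (ties get averaged ranks).
ranks: |8|->10.5, |7|->8, |1|->1, |6|->6, |2|->2, |3|->3.5, |8|->10.5, |7|->8, |5|->5, |3|->3.5, |7|->8
Step 3: Attach original signs; sum ranks with positive sign and with negative sign.
W+ = 10.5 + 8 + 10.5 + 3.5 + 8 = 40.5
W- = 1 + 6 + 2 + 3.5 + 8 + 5 = 25.5
(Check: W+ + W- = 66 should equal n(n+1)/2 = 66.)
Step 4: Test statistic W = min(W+, W-) = 25.5.
Step 5: Ties in |d|, so use the tie-corrected normal approximation.
        E[W] = n(n+1)/4 = 11*12/4 = 33.
        Tie groups: |d|=3 (t=2), |d|=7 (t=3), |d|=8 (t=2); sum(t^3 - t) = 36.
        Var[W] = n(n+1)(2n+1)/24 - sum(t^3-t)/48 = 3036/24 - 36/48 = 125.75.
        z = (W - E[W]) / sqrt(Var[W]) = (25.5 - 33) / 11.2138 = -0.6688.
        Two-sided p = 2*Phi(z) = 0.503612.
Step 6: alpha = 0.1. fail to reject H0.

W+ = 40.5, W- = 25.5, W = min = 25.5, p = 0.503612, fail to reject H0.


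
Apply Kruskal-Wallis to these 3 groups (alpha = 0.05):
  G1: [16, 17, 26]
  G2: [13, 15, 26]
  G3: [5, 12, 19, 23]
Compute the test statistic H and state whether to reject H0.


Step 1: Combine all N = 10 observations and assign midranks.
sorted (value, group, rank): (5,G3,1), (12,G3,2), (13,G2,3), (15,G2,4), (16,G1,5), (17,G1,6), (19,G3,7), (23,G3,8), (26,G1,9.5), (26,G2,9.5)
Step 2: Sum ranks within each group.
R_1 = 20.5 (n_1 = 3)
R_2 = 16.5 (n_2 = 3)
R_3 = 18 (n_3 = 4)
Step 3: H = 12/(N(N+1)) * sum(R_i^2/n_i) - 3(N+1)
     = 12/(10*11) * (20.5^2/3 + 16.5^2/3 + 18^2/4) - 3*11
     = 0.109091 * 311.833 - 33
     = 1.018182.
Step 4: Ties present; correction factor C = 1 - 6/(10^3 - 10) = 0.993939. Corrected H = 1.018182 / 0.993939 = 1.024390.
Step 5: Under H0, H ~ chi^2(2); p-value = 0.599179.
Step 6: alpha = 0.05. fail to reject H0.

H = 1.0244, df = 2, p = 0.599179, fail to reject H0.


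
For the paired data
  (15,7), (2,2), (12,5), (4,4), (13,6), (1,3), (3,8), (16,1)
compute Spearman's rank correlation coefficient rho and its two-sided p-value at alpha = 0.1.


Step 1: Rank x and y separately (midranks; no ties here).
rank(x): 15->7, 2->2, 12->5, 4->4, 13->6, 1->1, 3->3, 16->8
rank(y): 7->7, 2->2, 5->5, 4->4, 6->6, 3->3, 8->8, 1->1
Step 2: d_i = R_x(i) - R_y(i); compute d_i^2.
  (7-7)^2=0, (2-2)^2=0, (5-5)^2=0, (4-4)^2=0, (6-6)^2=0, (1-3)^2=4, (3-8)^2=25, (8-1)^2=49
sum(d^2) = 78.
Step 3: rho = 1 - 6*78 / (8*(8^2 - 1)) = 1 - 468/504 = 0.071429.
Step 4: Under H0, t = rho * sqrt((n-2)/(1-rho^2)) = 0.1754 ~ t(6).
Step 5: Two-sided p-value from the t-distribution with 6 df = 0.866526.
Step 6: alpha = 0.1. fail to reject H0.

rho = 0.0714, p = 0.866526, fail to reject H0 at alpha = 0.1.


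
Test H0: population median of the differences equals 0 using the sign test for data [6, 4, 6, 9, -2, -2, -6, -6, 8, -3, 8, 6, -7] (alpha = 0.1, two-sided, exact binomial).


Step 1: Discard zero differences. Original n = 13; n_eff = number of nonzero differences = 13.
Nonzero differences (with sign): +6, +4, +6, +9, -2, -2, -6, -6, +8, -3, +8, +6, -7
Step 2: Count signs: positive = 7, negative = 6.
Step 3: Under H0: P(positive) = 0.5, so the number of positives S ~ Bin(13, 0.5).
Step 4: Two-sided exact p-value = sum of Bin(13,0.5) probabilities at or below the observed probability = 1.000000.
Step 5: alpha = 0.1. fail to reject H0.

n_eff = 13, pos = 7, neg = 6, p = 1.000000, fail to reject H0.


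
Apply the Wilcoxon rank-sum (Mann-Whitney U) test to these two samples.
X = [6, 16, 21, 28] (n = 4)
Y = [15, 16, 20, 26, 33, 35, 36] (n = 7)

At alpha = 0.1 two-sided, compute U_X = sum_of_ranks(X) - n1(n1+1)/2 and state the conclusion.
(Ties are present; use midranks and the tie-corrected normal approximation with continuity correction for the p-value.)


Step 1: Combine and sort all 11 observations; assign midranks.
sorted (value, group): (6,X), (15,Y), (16,X), (16,Y), (20,Y), (21,X), (26,Y), (28,X), (33,Y), (35,Y), (36,Y)
ranks: 6->1, 15->2, 16->3.5, 16->3.5, 20->5, 21->6, 26->7, 28->8, 33->9, 35->10, 36->11
Step 2: Rank sum for X: R1 = 1 + 3.5 + 6 + 8 = 18.5.
Step 3: U_X = R1 - n1(n1+1)/2 = 18.5 - 4*5/2 = 18.5 - 10 = 8.5.
       U_Y = n1*n2 - U_X = 28 - 8.5 = 19.5.
Step 4: Ties are present, so use the tie-corrected normal approximation (with continuity correction) for the p-value.
Step 5: p-value = 0.343605; compare to alpha = 0.1. fail to reject H0.

U_X = 8.5, p = 0.343605, fail to reject H0 at alpha = 0.1.


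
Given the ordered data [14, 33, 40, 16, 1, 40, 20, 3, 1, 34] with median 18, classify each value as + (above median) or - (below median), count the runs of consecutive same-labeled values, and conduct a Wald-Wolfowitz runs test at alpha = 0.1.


Step 1: Compute median = 18; label A = above, B = below.
Labels in order: BAABBAABBA  (n_A = 5, n_B = 5)
Step 2: Count runs R = 6.
Step 3: Under H0 (random ordering), E[R] = 2*n_A*n_B/(n_A+n_B) + 1 = 2*5*5/10 + 1 = 6.0000.
        Var[R] = 2*n_A*n_B*(2*n_A*n_B - n_A - n_B) / ((n_A+n_B)^2 * (n_A+n_B-1)) = 2000/900 = 2.2222.
        SD[R] = 1.4907.
Step 4: R = E[R], so z = 0 with no continuity correction.
Step 5: Two-sided p-value via normal approximation = 2*(1 - Phi(|z|)) = 1.000000.
Step 6: alpha = 0.1. fail to reject H0.

R = 6, z = 0.0000, p = 1.000000, fail to reject H0.


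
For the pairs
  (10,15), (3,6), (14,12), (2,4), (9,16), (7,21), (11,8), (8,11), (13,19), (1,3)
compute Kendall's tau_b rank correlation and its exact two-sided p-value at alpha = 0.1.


Step 1: Enumerate the 45 unordered pairs (i,j) with i<j and classify each by sign(x_j-x_i) * sign(y_j-y_i).
  (1,2):dx=-7,dy=-9->C; (1,3):dx=+4,dy=-3->D; (1,4):dx=-8,dy=-11->C; (1,5):dx=-1,dy=+1->D
  (1,6):dx=-3,dy=+6->D; (1,7):dx=+1,dy=-7->D; (1,8):dx=-2,dy=-4->C; (1,9):dx=+3,dy=+4->C
  (1,10):dx=-9,dy=-12->C; (2,3):dx=+11,dy=+6->C; (2,4):dx=-1,dy=-2->C; (2,5):dx=+6,dy=+10->C
  (2,6):dx=+4,dy=+15->C; (2,7):dx=+8,dy=+2->C; (2,8):dx=+5,dy=+5->C; (2,9):dx=+10,dy=+13->C
  (2,10):dx=-2,dy=-3->C; (3,4):dx=-12,dy=-8->C; (3,5):dx=-5,dy=+4->D; (3,6):dx=-7,dy=+9->D
  (3,7):dx=-3,dy=-4->C; (3,8):dx=-6,dy=-1->C; (3,9):dx=-1,dy=+7->D; (3,10):dx=-13,dy=-9->C
  (4,5):dx=+7,dy=+12->C; (4,6):dx=+5,dy=+17->C; (4,7):dx=+9,dy=+4->C; (4,8):dx=+6,dy=+7->C
  (4,9):dx=+11,dy=+15->C; (4,10):dx=-1,dy=-1->C; (5,6):dx=-2,dy=+5->D; (5,7):dx=+2,dy=-8->D
  (5,8):dx=-1,dy=-5->C; (5,9):dx=+4,dy=+3->C; (5,10):dx=-8,dy=-13->C; (6,7):dx=+4,dy=-13->D
  (6,8):dx=+1,dy=-10->D; (6,9):dx=+6,dy=-2->D; (6,10):dx=-6,dy=-18->C; (7,8):dx=-3,dy=+3->D
  (7,9):dx=+2,dy=+11->C; (7,10):dx=-10,dy=-5->C; (8,9):dx=+5,dy=+8->C; (8,10):dx=-7,dy=-8->C
  (9,10):dx=-12,dy=-16->C
Step 2: C = 32, D = 13, total pairs = 45.
Step 3: tau = (C - D)/(n(n-1)/2) = (32 - 13)/45 = 0.422222.
Step 4: Exact two-sided p-value (enumerate n! = 3628800 permutations of y under H0): p = 0.108313.
Step 5: alpha = 0.1. fail to reject H0.

tau_b = 0.4222 (C=32, D=13), p = 0.108313, fail to reject H0.


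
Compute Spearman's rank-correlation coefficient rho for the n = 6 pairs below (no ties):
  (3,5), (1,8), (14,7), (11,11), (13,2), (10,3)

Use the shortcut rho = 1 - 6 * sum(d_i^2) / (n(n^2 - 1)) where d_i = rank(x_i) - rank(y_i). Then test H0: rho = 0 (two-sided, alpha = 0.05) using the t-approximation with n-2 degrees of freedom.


Step 1: Rank x and y separately (midranks; no ties here).
rank(x): 3->2, 1->1, 14->6, 11->4, 13->5, 10->3
rank(y): 5->3, 8->5, 7->4, 11->6, 2->1, 3->2
Step 2: d_i = R_x(i) - R_y(i); compute d_i^2.
  (2-3)^2=1, (1-5)^2=16, (6-4)^2=4, (4-6)^2=4, (5-1)^2=16, (3-2)^2=1
sum(d^2) = 42.
Step 3: rho = 1 - 6*42 / (6*(6^2 - 1)) = 1 - 252/210 = -0.200000.
Step 4: Under H0, t = rho * sqrt((n-2)/(1-rho^2)) = -0.4082 ~ t(4).
Step 5: Two-sided p-value from the t-distribution with 4 df = 0.704000.
Step 6: alpha = 0.05. fail to reject H0.

rho = -0.2000, p = 0.704000, fail to reject H0 at alpha = 0.05.


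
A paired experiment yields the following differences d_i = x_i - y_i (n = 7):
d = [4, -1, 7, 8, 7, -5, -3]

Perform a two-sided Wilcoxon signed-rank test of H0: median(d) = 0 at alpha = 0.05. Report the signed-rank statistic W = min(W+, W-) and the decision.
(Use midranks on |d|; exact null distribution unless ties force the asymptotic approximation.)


Step 1: Drop any zero differences (none here) and take |d_i|.
|d| = [4, 1, 7, 8, 7, 5, 3]
Step 2: Midrank |d_i| (ties get averaged ranks).
ranks: |4|->3, |1|->1, |7|->5.5, |8|->7, |7|->5.5, |5|->4, |3|->2
Step 3: Attach original signs; sum ranks with positive sign and with negative sign.
W+ = 3 + 5.5 + 7 + 5.5 = 21
W- = 1 + 4 + 2 = 7
(Check: W+ + W- = 28 should equal n(n+1)/2 = 28.)
Step 4: Test statistic W = min(W+, W-) = 7.
Step 5: Ties in |d|, so use the tie-corrected normal approximation.
        E[W] = n(n+1)/4 = 7*8/4 = 14.
        Tie groups: |d|=7 (t=2); sum(t^3 - t) = 6.
        Var[W] = n(n+1)(2n+1)/24 - sum(t^3-t)/48 = 840/24 - 6/48 = 34.875.
        z = (W - E[W]) / sqrt(Var[W]) = (7 - 14) / 5.9055 = -1.1853.
        Two-sided p = 2*Phi(z) = 0.235885.
Step 6: alpha = 0.05. fail to reject H0.

W+ = 21, W- = 7, W = min = 7, p = 0.235885, fail to reject H0.
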